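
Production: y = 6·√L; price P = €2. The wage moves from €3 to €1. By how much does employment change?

From P·MP_L = w with MP_L = 3·L^(-1/2), the labor demand is L(w) = (6/w)^(2).
At w = 3: L = 4. At w = 1: L = 36.
ΔL = 36 − 4 = 32.

ΔL = 32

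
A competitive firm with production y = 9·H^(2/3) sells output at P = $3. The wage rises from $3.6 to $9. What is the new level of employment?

From P·MP_H = w with MP_H = 6·H^(-1/3), the labor demand is H(w) = (18/w)^(3).
At w = 3.6: H = 125. At w = 9: H = 8.

H* = 8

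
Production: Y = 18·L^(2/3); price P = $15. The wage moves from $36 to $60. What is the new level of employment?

L* = 27

From P·MP_L = w with MP_L = 12·L^(-1/3), the labor demand is L(w) = (180/w)^(3).
At w = 36: L = 125. At w = 60: L = 27.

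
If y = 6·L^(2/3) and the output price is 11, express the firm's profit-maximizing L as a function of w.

L(w) = 85184/w³

MP_L = (2/3)·6·L^(-1/3) = 4·L^(-1/3).
Setting P·MP_L = w: 44·L^(-1/3) = w.
Solving for L: L^(-1/3) = w/44, so L = (44/w)^(3).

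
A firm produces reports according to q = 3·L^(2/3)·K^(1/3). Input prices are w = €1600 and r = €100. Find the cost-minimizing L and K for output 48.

Cost minimization requires the marginal rate of technical substitution to equal the input-price ratio: MP_L/MP_K = w/r.
Here MP_L/MP_K = (2/3)·(K/L)/(1/3) = 2·(K/L). Setting this equal to 1600/100 = 16 gives K = 8L.
Substituting into q = 48: 3·L^(2/3)·(8L)^(1/3) = 48.
Solving, L = 8 and K = 64.

L* = 8, K* = 64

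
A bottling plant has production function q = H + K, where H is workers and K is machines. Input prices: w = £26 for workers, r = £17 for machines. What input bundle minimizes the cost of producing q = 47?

H* = 0, K* = 47

The inputs are perfect substitutes, so the firm uses whichever has the lower cost per unit of output.
Cost per unit of output via H is 26; via K it is 17. K is cheaper.
Producing q = 47 with K alone: H = 0, K = 47.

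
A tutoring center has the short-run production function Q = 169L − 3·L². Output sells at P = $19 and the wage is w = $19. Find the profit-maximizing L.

The marginal product of L is MP_L = 169 − 6L.
A price-taking firm hires until the value of the marginal product equals the wage: P·MP_L = w, so 19·(169 − 6L) = 19.
Then 169 − 6L = 1, giving L = 28.

L* = 28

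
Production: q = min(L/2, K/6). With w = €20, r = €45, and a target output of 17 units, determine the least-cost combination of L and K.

L* = 34, K* = 102

With a fixed-proportions technology, the cost-minimizing bundle uses no slack in either input: L/2 = K/6 = q.
So L = 2·17 = 34 and K = 6·17 = 102.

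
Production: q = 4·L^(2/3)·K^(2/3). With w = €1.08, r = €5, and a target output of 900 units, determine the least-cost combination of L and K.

Cost minimization requires the marginal rate of technical substitution to equal the input-price ratio: MP_L/MP_K = w/r.
Here MP_L/MP_K = (2/3)·(K/L)/(2/3) = (K/L). Setting this equal to 1.08/5 = 0.216 gives K = 0.216L.
Substituting into q = 900: 4·L^(2/3)·(0.216L)^(2/3) = 900.
Solving, L = 125 and K = 27.

L* = 125, K* = 27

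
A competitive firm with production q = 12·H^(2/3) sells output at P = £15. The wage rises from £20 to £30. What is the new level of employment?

H* = 64

From P·MP_H = w with MP_H = 8·H^(-1/3), the labor demand is H(w) = (120/w)^(3).
At w = 20: H = 216. At w = 30: H = 64.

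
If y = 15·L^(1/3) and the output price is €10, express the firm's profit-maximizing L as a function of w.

MP_L = (1/3)·15·L^(-2/3) = 5·L^(-2/3).
Setting P·MP_L = w: 50·L^(-2/3) = w.
Solving for L: L^(-2/3) = w/50, so L = (50/w)^(3/2).

L(w) = (50/w)^(3/2)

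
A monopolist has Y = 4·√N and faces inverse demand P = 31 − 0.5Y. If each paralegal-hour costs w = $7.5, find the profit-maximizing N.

Marginal revenue from the inverse demand is MR = 31 − Y.
The marginal product is MP_N = 2·N^(-1/2).
A monopolist hires until marginal revenue product equals the wage: MR·MP_N = w.
At N, Y = 4·√N. Substituting and solving: (31 − 4·√N)·2·N^(-1/2) = 7.5 gives N = 16.

N* = 16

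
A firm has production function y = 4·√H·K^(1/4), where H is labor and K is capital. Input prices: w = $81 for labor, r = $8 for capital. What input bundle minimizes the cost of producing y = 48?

H* = 16, K* = 81

Cost minimization requires the marginal rate of technical substitution to equal the input-price ratio: MP_H/MP_K = w/r.
Here MP_H/MP_K = (1/2)·(K/H)/(1/4) = 2·(K/H). Setting this equal to 81/8 = 10.125 gives K = 5.0625H.
Substituting into y = 48: 4·H^(1/2)·(5.0625H)^(1/4) = 48.
Solving, H = 16 and K = 81.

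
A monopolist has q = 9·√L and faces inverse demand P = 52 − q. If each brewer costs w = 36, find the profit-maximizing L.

L* = 4

Marginal revenue from the inverse demand is MR = 52 − 2q.
The marginal product is MP_L = 4.5·L^(-1/2).
A monopolist hires until marginal revenue product equals the wage: MR·MP_L = w.
At L, q = 9·√L. Substituting and solving: (52 − 18·√L)·4.5·L^(-1/2) = 36 gives L = 4.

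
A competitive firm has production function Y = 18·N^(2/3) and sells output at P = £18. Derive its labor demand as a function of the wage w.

MP_N = (2/3)·18·N^(-1/3) = 12·N^(-1/3).
Setting P·MP_N = w: 216·N^(-1/3) = w.
Solving for N: N^(-1/3) = w/216, so N = (216/w)^(3).

N(w) = (216/w)^(3)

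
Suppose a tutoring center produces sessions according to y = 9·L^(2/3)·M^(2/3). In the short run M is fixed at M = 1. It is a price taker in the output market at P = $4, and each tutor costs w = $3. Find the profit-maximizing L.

With M = 1, MP_L = (2/3)·9·L^(-1/3)·1^(2/3) = 6·L^(-1/3).
Profit maximization for a price taker requires P·MP_L = w: 4·6·L^(-1/3) = 3.
So L^(-1/3) = 0.125, which gives L = 512.

L* = 512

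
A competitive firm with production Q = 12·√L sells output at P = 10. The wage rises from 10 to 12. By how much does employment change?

ΔL = -11

From P·MP_L = w with MP_L = 6·L^(-1/2), the labor demand is L(w) = (60/w)^(2).
At w = 10: L = 36. At w = 12: L = 25.
ΔL = 25 − 36 = -11.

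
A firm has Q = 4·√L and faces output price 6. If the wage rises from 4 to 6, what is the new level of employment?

From P·MP_L = w with MP_L = 2·L^(-1/2), the labor demand is L(w) = (12/w)^(2).
At w = 4: L = 9. At w = 6: L = 4.

L* = 4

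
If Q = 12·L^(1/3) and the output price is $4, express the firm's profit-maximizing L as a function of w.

MP_L = (1/3)·12·L^(-2/3) = 4·L^(-2/3).
Setting P·MP_L = w: 16·L^(-2/3) = w.
Solving for L: L^(-2/3) = w/16, so L = (16/w)^(3/2).

L(w) = (16/w)^(3/2)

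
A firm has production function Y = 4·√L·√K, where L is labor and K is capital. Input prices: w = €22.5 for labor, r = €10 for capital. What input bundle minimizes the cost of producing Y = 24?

L* = 4, K* = 9

Cost minimization requires the marginal rate of technical substitution to equal the input-price ratio: MP_L/MP_K = w/r.
Here MP_L/MP_K = (1/2)·(K/L)/(1/2) = (K/L). Setting this equal to 22.5/10 = 2.25 gives K = 2.25L.
Substituting into Y = 24: 4·L^(1/2)·(2.25L)^(1/2) = 24.
Solving, L = 4 and K = 9.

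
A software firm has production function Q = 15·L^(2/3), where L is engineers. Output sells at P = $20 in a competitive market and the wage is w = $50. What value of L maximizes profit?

MP_L = (2/3)·15·L^(-1/3) = 10·L^(-1/3).
Profit maximization for a price taker requires P·MP_L = w: 20·10·L^(-1/3) = 50.
So L^(-1/3) = 0.25, which gives L = 64.

L* = 64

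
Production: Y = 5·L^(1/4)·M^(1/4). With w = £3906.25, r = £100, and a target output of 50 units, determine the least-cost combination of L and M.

L* = 16, M* = 625

Cost minimization requires the marginal rate of technical substitution to equal the input-price ratio: MP_L/MP_M = w/r.
Here MP_L/MP_M = (1/4)·(M/L)/(1/4) = (M/L). Setting this equal to 3906.25/100 = 39.0625 gives M = 39.0625L.
Substituting into Y = 50: 5·L^(1/4)·(39.0625L)^(1/4) = 50.
Solving, L = 16 and M = 625.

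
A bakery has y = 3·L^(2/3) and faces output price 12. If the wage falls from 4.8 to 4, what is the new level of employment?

From P·MP_L = w with MP_L = 2·L^(-1/3), the labor demand is L(w) = (24/w)^(3).
At w = 4.8: L = 125. At w = 4: L = 216.

L* = 216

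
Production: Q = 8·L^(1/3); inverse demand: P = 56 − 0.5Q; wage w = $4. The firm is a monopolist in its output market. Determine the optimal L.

L* = 64

Marginal revenue from the inverse demand is MR = 56 − Q.
The marginal product is MP_L = (8/3)·L^(-2/3).
A monopolist hires until marginal revenue product equals the wage: MR·MP_L = w.
At L, Q = 8·L^(1/3). Substituting and solving: (56 − 8·L^(1/3))·(8/3)·L^(-2/3) = 4 gives L = 64.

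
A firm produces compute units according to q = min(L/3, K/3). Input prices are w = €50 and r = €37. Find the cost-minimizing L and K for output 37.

L* = 111, K* = 111

With a fixed-proportions technology, the cost-minimizing bundle uses no slack in either input: L/3 = K/3 = q.
So L = 3·37 = 111 and K = 3·37 = 111.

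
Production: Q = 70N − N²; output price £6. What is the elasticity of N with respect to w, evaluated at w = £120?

From P·MP_N = w with MP_N = 70 − 2N, labor demand is N(w) = (70 − w/6)/2.
dN/dw = −1/(12) = -1/12.
At w = 120, N = 25, so ε = (dN/dw)·(w/N) = (-1/12)·(120/25) = -0.4.

ε = -0.4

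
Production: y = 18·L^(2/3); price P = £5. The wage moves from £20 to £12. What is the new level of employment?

L* = 125

From P·MP_L = w with MP_L = 12·L^(-1/3), the labor demand is L(w) = (60/w)^(3).
At w = 20: L = 27. At w = 12: L = 125.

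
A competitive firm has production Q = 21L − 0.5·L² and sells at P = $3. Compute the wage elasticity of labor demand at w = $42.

From P·MP_L = w with MP_L = 21 − L, labor demand is L(w) = 21 − w/3.
dL/dw = −1/(3) = -1/3.
At w = 42, L = 7, so ε = (dL/dw)·(w/L) = (-1/3)·(42/7) = -2.

ε = -2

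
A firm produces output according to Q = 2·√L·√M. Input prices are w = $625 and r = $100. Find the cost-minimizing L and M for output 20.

Cost minimization requires the marginal rate of technical substitution to equal the input-price ratio: MP_L/MP_M = w/r.
Here MP_L/MP_M = (1/2)·(M/L)/(1/2) = (M/L). Setting this equal to 625/100 = 6.25 gives M = 6.25L.
Substituting into Q = 20: 2·L^(1/2)·(6.25L)^(1/2) = 20.
Solving, L = 4 and M = 25.

L* = 4, M* = 25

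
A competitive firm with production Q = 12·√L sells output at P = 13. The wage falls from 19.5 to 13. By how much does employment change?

From P·MP_L = w with MP_L = 6·L^(-1/2), the labor demand is L(w) = (78/w)^(2).
At w = 19.5: L = 16. At w = 13: L = 36.
ΔL = 36 − 16 = 20.

ΔL = 20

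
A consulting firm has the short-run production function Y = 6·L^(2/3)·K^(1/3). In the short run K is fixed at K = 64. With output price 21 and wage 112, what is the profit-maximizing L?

With K = 64, MP_L = (2/3)·6·L^(-1/3)·64^(1/3) = 16·L^(-1/3).
Profit maximization for a price taker requires P·MP_L = w: 21·16·L^(-1/3) = 112.
So L^(-1/3) = 1/3, which gives L = 27.

L* = 27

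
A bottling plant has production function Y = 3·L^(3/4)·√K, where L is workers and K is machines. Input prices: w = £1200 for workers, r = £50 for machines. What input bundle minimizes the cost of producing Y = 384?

Cost minimization requires the marginal rate of technical substitution to equal the input-price ratio: MP_L/MP_K = w/r.
Here MP_L/MP_K = (3/4)·(K/L)/(1/2) = 1.5·(K/L). Setting this equal to 1200/50 = 24 gives K = 16L.
Substituting into Y = 384: 3·L^(3/4)·(16L)^(1/2) = 384.
Solving, L = 16 and K = 256.

L* = 16, K* = 256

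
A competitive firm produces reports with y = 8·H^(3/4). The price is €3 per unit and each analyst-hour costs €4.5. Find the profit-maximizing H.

MP_H = (3/4)·8·H^(-1/4) = 6·H^(-1/4).
Profit maximization for a price taker requires P·MP_H = w: 3·6·H^(-1/4) = 4.5.
So H^(-1/4) = 0.25, which gives H = 256.

H* = 256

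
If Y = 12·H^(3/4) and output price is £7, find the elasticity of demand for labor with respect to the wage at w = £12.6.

MP_H = (3/4)·12·H^(-1/4), so P·MP_H = w gives 63·H^(-1/4) = w.
Solving, H(w) = (63/w)^(4). This is a constant-elasticity form: H ∝ w^(−4), so ε = −4.

ε = -4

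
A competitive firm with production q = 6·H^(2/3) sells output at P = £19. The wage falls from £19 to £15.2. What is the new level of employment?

H* = 125

From P·MP_H = w with MP_H = 4·H^(-1/3), the labor demand is H(w) = (76/w)^(3).
At w = 19: H = 64. At w = 15.2: H = 125.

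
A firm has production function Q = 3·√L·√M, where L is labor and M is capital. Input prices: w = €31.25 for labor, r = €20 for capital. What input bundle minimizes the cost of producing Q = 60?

Cost minimization requires the marginal rate of technical substitution to equal the input-price ratio: MP_L/MP_M = w/r.
Here MP_L/MP_M = (1/2)·(M/L)/(1/2) = (M/L). Setting this equal to 31.25/20 = 1.5625 gives M = 1.5625L.
Substituting into Q = 60: 3·L^(1/2)·(1.5625L)^(1/2) = 60.
Solving, L = 16 and M = 25.

L* = 16, M* = 25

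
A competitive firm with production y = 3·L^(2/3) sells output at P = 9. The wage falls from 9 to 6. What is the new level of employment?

From P·MP_L = w with MP_L = 2·L^(-1/3), the labor demand is L(w) = (18/w)^(3).
At w = 9: L = 8. At w = 6: L = 27.

L* = 27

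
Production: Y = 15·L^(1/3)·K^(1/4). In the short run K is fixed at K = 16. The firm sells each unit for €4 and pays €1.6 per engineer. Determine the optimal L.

With K = 16, MP_L = (1/3)·15·L^(-2/3)·16^(1/4) = 10·L^(-2/3).
Profit maximization for a price taker requires P·MP_L = w: 4·10·L^(-2/3) = 1.6.
So L^(-2/3) = 0.04, which gives L = 125.

L* = 125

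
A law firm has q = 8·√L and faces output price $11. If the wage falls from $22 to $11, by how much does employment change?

From P·MP_L = w with MP_L = 4·L^(-1/2), the labor demand is L(w) = (44/w)^(2).
At w = 22: L = 4. At w = 11: L = 16.
ΔL = 16 − 4 = 12.

ΔL = 12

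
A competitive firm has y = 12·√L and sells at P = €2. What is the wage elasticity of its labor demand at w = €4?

MP_L = (1/2)·12·L^(-1/2), so P·MP_L = w gives 12·L^(-1/2) = w.
Solving, L(w) = (12/w)^(2). This is a constant-elasticity form: L ∝ w^(−2), so ε = −2.

ε = -2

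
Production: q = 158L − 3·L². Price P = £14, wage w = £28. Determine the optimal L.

L* = 26

The marginal product of L is MP_L = 158 − 6L.
A price-taking firm hires until the value of the marginal product equals the wage: P·MP_L = w, so 14·(158 − 6L) = 28.
Then 158 − 6L = 2, giving L = 26.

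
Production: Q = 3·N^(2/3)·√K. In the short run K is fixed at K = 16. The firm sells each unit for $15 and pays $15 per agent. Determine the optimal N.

With K = 16, MP_N = (2/3)·3·N^(-1/3)·16^(1/2) = 8·N^(-1/3).
Profit maximization for a price taker requires P·MP_N = w: 15·8·N^(-1/3) = 15.
So N^(-1/3) = 0.125, which gives N = 512.

N* = 512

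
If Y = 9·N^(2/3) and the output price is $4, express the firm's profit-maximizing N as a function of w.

N(w) = 13824/w³

MP_N = (2/3)·9·N^(-1/3) = 6·N^(-1/3).
Setting P·MP_N = w: 24·N^(-1/3) = w.
Solving for N: N^(-1/3) = w/24, so N = (24/w)^(3).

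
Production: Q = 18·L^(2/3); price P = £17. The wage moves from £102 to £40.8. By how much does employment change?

From P·MP_L = w with MP_L = 12·L^(-1/3), the labor demand is L(w) = (204/w)^(3).
At w = 102: L = 8. At w = 40.8: L = 125.
ΔL = 125 − 8 = 117.

ΔL = 117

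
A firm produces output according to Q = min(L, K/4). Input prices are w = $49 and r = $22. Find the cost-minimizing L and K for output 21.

With a fixed-proportions technology, the cost-minimizing bundle uses no slack in either input: L = K/4 = Q.
So L = 21 and K = 4·21 = 84.

L* = 21, K* = 84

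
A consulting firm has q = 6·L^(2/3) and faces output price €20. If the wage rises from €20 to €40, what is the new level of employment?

L* = 8

From P·MP_L = w with MP_L = 4·L^(-1/3), the labor demand is L(w) = (80/w)^(3).
At w = 20: L = 64. At w = 40: L = 8.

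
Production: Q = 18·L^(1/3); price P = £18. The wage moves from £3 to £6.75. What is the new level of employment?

From P·MP_L = w with MP_L = 6·L^(-2/3), the labor demand is L(w) = (108/w)^(3/2).
At w = 3: L = 216. At w = 6.75: L = 64.

L* = 64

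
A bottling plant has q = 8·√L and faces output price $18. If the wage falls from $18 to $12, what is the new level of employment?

From P·MP_L = w with MP_L = 4·L^(-1/2), the labor demand is L(w) = (72/w)^(2).
At w = 18: L = 16. At w = 12: L = 36.

L* = 36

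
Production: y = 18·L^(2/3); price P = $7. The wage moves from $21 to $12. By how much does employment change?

ΔL = 279

From P·MP_L = w with MP_L = 12·L^(-1/3), the labor demand is L(w) = (84/w)^(3).
At w = 21: L = 64. At w = 12: L = 343.
ΔL = 343 − 64 = 279.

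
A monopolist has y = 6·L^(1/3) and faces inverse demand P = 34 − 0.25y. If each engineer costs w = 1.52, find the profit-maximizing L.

Marginal revenue from the inverse demand is MR = 34 − 0.5y.
The marginal product is MP_L = 2·L^(-2/3).
A monopolist hires until marginal revenue product equals the wage: MR·MP_L = w.
At L, y = 6·L^(1/3). Substituting and solving: (34 − 3·L^(1/3))·2·L^(-2/3) = 1.52 gives L = 125.

L* = 125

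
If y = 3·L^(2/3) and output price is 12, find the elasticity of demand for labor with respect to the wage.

ε = -3

MP_L = (2/3)·3·L^(-1/3), so P·MP_L = w gives 24·L^(-1/3) = w.
Solving, L(w) = (24/w)^(3). This is a constant-elasticity form: L ∝ w^(−3), so ε = −3.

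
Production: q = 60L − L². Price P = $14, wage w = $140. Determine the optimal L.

The marginal product of L is MP_L = 60 − 2L.
A price-taking firm hires until the value of the marginal product equals the wage: P·MP_L = w, so 14·(60 − 2L) = 140.
Then 60 − 2L = 10, giving L = 25.

L* = 25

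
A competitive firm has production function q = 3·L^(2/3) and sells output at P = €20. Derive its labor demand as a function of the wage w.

MP_L = (2/3)·3·L^(-1/3) = 2·L^(-1/3).
Setting P·MP_L = w: 40·L^(-1/3) = w.
Solving for L: L^(-1/3) = w/40, so L = (40/w)^(3).

L(w) = 64000/w³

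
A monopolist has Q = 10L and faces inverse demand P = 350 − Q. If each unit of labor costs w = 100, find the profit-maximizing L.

L* = 17

Marginal revenue from the inverse demand is MR = 350 − 2Q.
The marginal product is MP_L = 10.
A monopolist hires until marginal revenue product equals the wage: MR·MP_L = w.
(350 − 20L)·10 = 100, so L = 17.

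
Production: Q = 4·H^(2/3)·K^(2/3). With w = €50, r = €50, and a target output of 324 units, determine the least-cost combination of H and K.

H* = 27, K* = 27

Cost minimization requires the marginal rate of technical substitution to equal the input-price ratio: MP_H/MP_K = w/r.
Here MP_H/MP_K = (2/3)·(K/H)/(2/3) = (K/H). Setting this equal to 50/50 = 1 gives K = H.
Substituting into Q = 324: 4·H^(2/3)·(H)^(2/3) = 324.
Solving, H = 27 and K = 27.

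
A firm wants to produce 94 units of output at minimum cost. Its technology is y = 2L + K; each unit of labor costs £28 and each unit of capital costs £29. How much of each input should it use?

The inputs are perfect substitutes, so the firm uses whichever has the lower cost per unit of output.
Cost per unit of output via L is 14; via K it is 29. L is cheaper.
Producing y = 94 with L alone: L = 47, K = 0.

L* = 47, K* = 0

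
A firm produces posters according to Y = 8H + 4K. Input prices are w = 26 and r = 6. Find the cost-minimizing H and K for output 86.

The inputs are perfect substitutes, so the firm uses whichever has the lower cost per unit of output.
Cost per unit of output via H is w/8 = 3.25; via K it is r/4 = 1.5. K is cheaper.
Producing Y = 86 with K alone: H = 0, K = 21.5.

H* = 0, K* = 21.5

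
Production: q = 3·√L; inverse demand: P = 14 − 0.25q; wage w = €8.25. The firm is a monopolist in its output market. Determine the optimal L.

L* = 4

Marginal revenue from the inverse demand is MR = 14 − 0.5q.
The marginal product is MP_L = 1.5·L^(-1/2).
A monopolist hires until marginal revenue product equals the wage: MR·MP_L = w.
At L, q = 3·√L. Substituting and solving: (14 − 1.5·√L)·1.5·L^(-1/2) = 8.25 gives L = 4.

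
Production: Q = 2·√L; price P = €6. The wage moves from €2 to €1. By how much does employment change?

ΔL = 27

From P·MP_L = w with MP_L = L^(-1/2), the labor demand is L(w) = (6/w)^(2).
At w = 2: L = 9. At w = 1: L = 36.
ΔL = 36 − 9 = 27.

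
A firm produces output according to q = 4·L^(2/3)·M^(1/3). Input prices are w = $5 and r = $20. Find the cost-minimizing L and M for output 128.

L* = 64, M* = 8

Cost minimization requires the marginal rate of technical substitution to equal the input-price ratio: MP_L/MP_M = w/r.
Here MP_L/MP_M = (2/3)·(M/L)/(1/3) = 2·(M/L). Setting this equal to 5/20 = 0.25 gives M = 0.125L.
Substituting into q = 128: 4·L^(2/3)·(0.125L)^(1/3) = 128.
Solving, L = 64 and M = 8.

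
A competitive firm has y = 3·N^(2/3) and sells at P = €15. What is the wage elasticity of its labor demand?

ε = -3

MP_N = (2/3)·3·N^(-1/3), so P·MP_N = w gives 30·N^(-1/3) = w.
Solving, N(w) = (30/w)^(3). This is a constant-elasticity form: N ∝ w^(−3), so ε = −3.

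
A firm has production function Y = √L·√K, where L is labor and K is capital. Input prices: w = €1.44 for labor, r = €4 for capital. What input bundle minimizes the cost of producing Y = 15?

L* = 25, K* = 9

Cost minimization requires the marginal rate of technical substitution to equal the input-price ratio: MP_L/MP_K = w/r.
Here MP_L/MP_K = (1/2)·(K/L)/(1/2) = (K/L). Setting this equal to 1.44/4 = 0.36 gives K = 0.36L.
Substituting into Y = 15: L^(1/2)·(0.36L)^(1/2) = 15.
Solving, L = 25 and K = 9.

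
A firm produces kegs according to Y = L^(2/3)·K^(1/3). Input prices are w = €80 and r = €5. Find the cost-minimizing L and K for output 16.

Cost minimization requires the marginal rate of technical substitution to equal the input-price ratio: MP_L/MP_K = w/r.
Here MP_L/MP_K = (2/3)·(K/L)/(1/3) = 2·(K/L). Setting this equal to 80/5 = 16 gives K = 8L.
Substituting into Y = 16: L^(2/3)·(8L)^(1/3) = 16.
Solving, L = 8 and K = 64.

L* = 8, K* = 64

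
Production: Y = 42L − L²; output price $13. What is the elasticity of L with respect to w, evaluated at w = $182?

From P·MP_L = w with MP_L = 42 − 2L, labor demand is L(w) = (42 − w/13)/2.
dL/dw = −1/(26) = -1/26.
At w = 182, L = 14, so ε = (dL/dw)·(w/L) = (-1/26)·(182/14) = -0.5.

ε = -0.5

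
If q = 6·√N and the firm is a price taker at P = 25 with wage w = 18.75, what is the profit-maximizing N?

N* = 16

MP_N = (1/2)·6·N^(-1/2) = 3·N^(-1/2).
Profit maximization for a price taker requires P·MP_N = w: 25·3·N^(-1/2) = 18.75.
So N^(-1/2) = 0.25, which gives N = 16.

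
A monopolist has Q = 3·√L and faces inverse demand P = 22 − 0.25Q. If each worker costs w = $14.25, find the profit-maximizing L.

L* = 4

Marginal revenue from the inverse demand is MR = 22 − 0.5Q.
The marginal product is MP_L = 1.5·L^(-1/2).
A monopolist hires until marginal revenue product equals the wage: MR·MP_L = w.
At L, Q = 3·√L. Substituting and solving: (22 − 1.5·√L)·1.5·L^(-1/2) = 14.25 gives L = 4.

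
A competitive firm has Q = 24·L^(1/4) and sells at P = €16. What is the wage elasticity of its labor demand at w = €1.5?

MP_L = (1/4)·24·L^(-3/4), so P·MP_L = w gives 96·L^(-3/4) = w.
Solving, L(w) = (96/w)^(4/3). This is a constant-elasticity form: L ∝ w^(−4/3), so ε = −4/3.

ε = -4/3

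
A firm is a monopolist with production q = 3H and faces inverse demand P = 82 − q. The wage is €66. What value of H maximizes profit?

H* = 10

Marginal revenue from the inverse demand is MR = 82 − 2q.
The marginal product is MP_H = 3.
A monopolist hires until marginal revenue product equals the wage: MR·MP_H = w.
(82 − 6H)·3 = 66, so H = 10.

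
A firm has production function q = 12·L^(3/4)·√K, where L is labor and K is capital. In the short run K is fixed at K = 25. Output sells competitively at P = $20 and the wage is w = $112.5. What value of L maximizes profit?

With K = 25, MP_L = (3/4)·12·L^(-1/4)·25^(1/2) = 45·L^(-1/4).
Profit maximization for a price taker requires P·MP_L = w: 20·45·L^(-1/4) = 112.5.
So L^(-1/4) = 0.125, which gives L = 4096.

L* = 4096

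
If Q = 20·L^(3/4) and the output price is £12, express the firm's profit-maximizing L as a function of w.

MP_L = (3/4)·20·L^(-1/4) = 15·L^(-1/4).
Setting P·MP_L = w: 180·L^(-1/4) = w.
Solving for L: L^(-1/4) = w/180, so L = (180/w)^(4).

L(w) = (180/w)^(4)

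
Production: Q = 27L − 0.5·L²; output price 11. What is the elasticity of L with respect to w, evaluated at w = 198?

ε = -2

From P·MP_L = w with MP_L = 27 − L, labor demand is L(w) = 27 − w/11.
dL/dw = −1/(11) = -1/11.
At w = 198, L = 9, so ε = (dL/dw)·(w/L) = (-1/11)·(198/9) = -2.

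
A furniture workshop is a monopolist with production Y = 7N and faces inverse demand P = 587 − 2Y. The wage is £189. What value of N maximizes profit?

Marginal revenue from the inverse demand is MR = 587 − 4Y.
The marginal product is MP_N = 7.
A monopolist hires until marginal revenue product equals the wage: MR·MP_N = w.
(587 − 28N)·7 = 189, so N = 20.

N* = 20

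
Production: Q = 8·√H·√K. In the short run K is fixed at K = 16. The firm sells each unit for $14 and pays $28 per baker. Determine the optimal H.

H* = 64

With K = 16, MP_H = (1/2)·8·H^(-1/2)·16^(1/2) = 16·H^(-1/2).
Profit maximization for a price taker requires P·MP_H = w: 14·16·H^(-1/2) = 28.
So H^(-1/2) = 0.125, which gives H = 64.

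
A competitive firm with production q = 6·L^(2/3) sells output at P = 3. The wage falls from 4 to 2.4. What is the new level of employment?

From P·MP_L = w with MP_L = 4·L^(-1/3), the labor demand is L(w) = (12/w)^(3).
At w = 4: L = 27. At w = 2.4: L = 125.

L* = 125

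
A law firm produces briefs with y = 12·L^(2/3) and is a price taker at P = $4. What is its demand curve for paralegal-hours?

L(w) = 32768/w³

MP_L = (2/3)·12·L^(-1/3) = 8·L^(-1/3).
Setting P·MP_L = w: 32·L^(-1/3) = w.
Solving for L: L^(-1/3) = w/32, so L = (32/w)^(3).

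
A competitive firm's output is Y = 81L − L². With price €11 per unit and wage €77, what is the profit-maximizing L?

The marginal product of L is MP_L = 81 − 2L.
A price-taking firm hires until the value of the marginal product equals the wage: P·MP_L = w, so 11·(81 − 2L) = 77.
Then 81 − 2L = 7, giving L = 37.

L* = 37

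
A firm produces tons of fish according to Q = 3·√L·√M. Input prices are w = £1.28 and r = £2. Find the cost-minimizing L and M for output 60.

Cost minimization requires the marginal rate of technical substitution to equal the input-price ratio: MP_L/MP_M = w/r.
Here MP_L/MP_M = (1/2)·(M/L)/(1/2) = (M/L). Setting this equal to 1.28/2 = 0.64 gives M = 0.64L.
Substituting into Q = 60: 3·L^(1/2)·(0.64L)^(1/2) = 60.
Solving, L = 25 and M = 16.

L* = 25, M* = 16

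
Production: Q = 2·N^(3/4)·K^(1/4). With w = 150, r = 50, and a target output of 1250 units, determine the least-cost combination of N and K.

Cost minimization requires the marginal rate of technical substitution to equal the input-price ratio: MP_N/MP_K = w/r.
Here MP_N/MP_K = (3/4)·(K/N)/(1/4) = 3·(K/N). Setting this equal to 150/50 = 3 gives K = N.
Substituting into Q = 1250: 2·N^(3/4)·(N)^(1/4) = 1250.
Solving, N = 625 and K = 625.

N* = 625, K* = 625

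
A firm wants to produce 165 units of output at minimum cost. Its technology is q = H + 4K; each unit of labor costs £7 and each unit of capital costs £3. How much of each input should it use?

H* = 0, K* = 41.25

The inputs are perfect substitutes, so the firm uses whichever has the lower cost per unit of output.
Cost per unit of output via H is 7; via K it is 0.75. K is cheaper.
Producing q = 165 with K alone: H = 0, K = 41.25.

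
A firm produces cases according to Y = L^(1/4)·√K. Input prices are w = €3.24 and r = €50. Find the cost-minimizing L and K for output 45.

L* = 625, K* = 81

Cost minimization requires the marginal rate of technical substitution to equal the input-price ratio: MP_L/MP_K = w/r.
Here MP_L/MP_K = (1/4)·(K/L)/(1/2) = 0.5·(K/L). Setting this equal to 3.24/50 = 0.0648 gives K = 0.1296L.
Substituting into Y = 45: L^(1/4)·(0.1296L)^(1/2) = 45.
Solving, L = 625 and K = 81.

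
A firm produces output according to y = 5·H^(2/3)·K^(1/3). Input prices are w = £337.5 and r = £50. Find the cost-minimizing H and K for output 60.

Cost minimization requires the marginal rate of technical substitution to equal the input-price ratio: MP_H/MP_K = w/r.
Here MP_H/MP_K = (2/3)·(K/H)/(1/3) = 2·(K/H). Setting this equal to 337.5/50 = 6.75 gives K = 3.375H.
Substituting into y = 60: 5·H^(2/3)·(3.375H)^(1/3) = 60.
Solving, H = 8 and K = 27.

H* = 8, K* = 27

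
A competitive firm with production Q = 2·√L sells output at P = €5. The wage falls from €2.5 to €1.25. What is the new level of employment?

From P·MP_L = w with MP_L = L^(-1/2), the labor demand is L(w) = (5/w)^(2).
At w = 2.5: L = 4. At w = 1.25: L = 16.

L* = 16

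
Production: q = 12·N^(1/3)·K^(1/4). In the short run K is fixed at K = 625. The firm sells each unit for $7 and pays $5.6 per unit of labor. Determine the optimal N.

With K = 625, MP_N = (1/3)·12·N^(-2/3)·625^(1/4) = 20·N^(-2/3).
Profit maximization for a price taker requires P·MP_N = w: 7·20·N^(-2/3) = 5.6.
So N^(-2/3) = 0.04, which gives N = 125.

N* = 125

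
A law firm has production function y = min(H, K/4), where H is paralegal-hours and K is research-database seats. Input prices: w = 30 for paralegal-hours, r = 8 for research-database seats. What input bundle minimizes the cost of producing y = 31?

With a fixed-proportions technology, the cost-minimizing bundle uses no slack in either input: H = K/4 = y.
So H = 31 and K = 4·31 = 124.

H* = 31, K* = 124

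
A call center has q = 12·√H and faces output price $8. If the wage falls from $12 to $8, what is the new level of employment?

H* = 36

From P·MP_H = w with MP_H = 6·H^(-1/2), the labor demand is H(w) = (48/w)^(2).
At w = 12: H = 16. At w = 8: H = 36.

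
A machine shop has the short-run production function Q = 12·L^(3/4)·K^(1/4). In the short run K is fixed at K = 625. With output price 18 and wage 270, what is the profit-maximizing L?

With K = 625, MP_L = (3/4)·12·L^(-1/4)·625^(1/4) = 45·L^(-1/4).
Profit maximization for a price taker requires P·MP_L = w: 18·45·L^(-1/4) = 270.
So L^(-1/4) = 1/3, which gives L = 81.

L* = 81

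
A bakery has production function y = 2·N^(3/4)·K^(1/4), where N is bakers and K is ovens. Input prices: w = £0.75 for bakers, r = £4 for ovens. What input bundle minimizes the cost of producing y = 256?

N* = 256, K* = 16

Cost minimization requires the marginal rate of technical substitution to equal the input-price ratio: MP_N/MP_K = w/r.
Here MP_N/MP_K = (3/4)·(K/N)/(1/4) = 3·(K/N). Setting this equal to 0.75/4 = 0.1875 gives K = 0.0625N.
Substituting into y = 256: 2·N^(3/4)·(0.0625N)^(1/4) = 256.
Solving, N = 256 and K = 16.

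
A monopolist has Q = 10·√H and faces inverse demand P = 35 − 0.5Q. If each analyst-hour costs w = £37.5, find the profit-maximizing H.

Marginal revenue from the inverse demand is MR = 35 − Q.
The marginal product is MP_H = 5·H^(-1/2).
A monopolist hires until marginal revenue product equals the wage: MR·MP_H = w.
At H, Q = 10·√H. Substituting and solving: (35 − 10·√H)·5·H^(-1/2) = 37.5 gives H = 4.

H* = 4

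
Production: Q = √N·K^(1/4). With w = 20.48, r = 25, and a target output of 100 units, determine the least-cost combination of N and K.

Cost minimization requires the marginal rate of technical substitution to equal the input-price ratio: MP_N/MP_K = w/r.
Here MP_N/MP_K = (1/2)·(K/N)/(1/4) = 2·(K/N). Setting this equal to 20.48/25 = 0.8192 gives K = 0.4096N.
Substituting into Q = 100: N^(1/2)·(0.4096N)^(1/4) = 100.
Solving, N = 625 and K = 256.

N* = 625, K* = 256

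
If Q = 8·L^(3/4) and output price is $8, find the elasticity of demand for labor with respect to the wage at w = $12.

MP_L = (3/4)·8·L^(-1/4), so P·MP_L = w gives 48·L^(-1/4) = w.
Solving, L(w) = (48/w)^(4). This is a constant-elasticity form: L ∝ w^(−4), so ε = −4.

ε = -4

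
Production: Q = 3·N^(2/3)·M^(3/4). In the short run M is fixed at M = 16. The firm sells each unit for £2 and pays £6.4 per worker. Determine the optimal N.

N* = 125

With M = 16, MP_N = (2/3)·3·N^(-1/3)·16^(3/4) = 16·N^(-1/3).
Profit maximization for a price taker requires P·MP_N = w: 2·16·N^(-1/3) = 6.4.
So N^(-1/3) = 0.2, which gives N = 125.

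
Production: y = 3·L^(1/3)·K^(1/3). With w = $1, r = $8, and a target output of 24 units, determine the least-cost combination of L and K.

Cost minimization requires the marginal rate of technical substitution to equal the input-price ratio: MP_L/MP_K = w/r.
Here MP_L/MP_K = (1/3)·(K/L)/(1/3) = (K/L). Setting this equal to 1/8 = 0.125 gives K = 0.125L.
Substituting into y = 24: 3·L^(1/3)·(0.125L)^(1/3) = 24.
Solving, L = 64 and K = 8.

L* = 64, K* = 8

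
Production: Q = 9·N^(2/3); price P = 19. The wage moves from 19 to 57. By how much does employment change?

From P·MP_N = w with MP_N = 6·N^(-1/3), the labor demand is N(w) = (114/w)^(3).
At w = 19: N = 216. At w = 57: N = 8.
ΔN = 8 − 216 = -208.

ΔN = -208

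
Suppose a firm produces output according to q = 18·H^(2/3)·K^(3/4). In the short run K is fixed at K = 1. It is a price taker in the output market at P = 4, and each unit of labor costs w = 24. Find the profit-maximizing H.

With K = 1, MP_H = (2/3)·18·H^(-1/3)·1^(3/4) = 12·H^(-1/3).
Profit maximization for a price taker requires P·MP_H = w: 4·12·H^(-1/3) = 24.
So H^(-1/3) = 0.5, which gives H = 8.

H* = 8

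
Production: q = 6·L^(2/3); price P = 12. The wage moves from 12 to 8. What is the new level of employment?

L* = 216

From P·MP_L = w with MP_L = 4·L^(-1/3), the labor demand is L(w) = (48/w)^(3).
At w = 12: L = 64. At w = 8: L = 216.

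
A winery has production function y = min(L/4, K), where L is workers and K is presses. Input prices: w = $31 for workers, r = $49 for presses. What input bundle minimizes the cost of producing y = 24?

L* = 96, K* = 24

With a fixed-proportions technology, the cost-minimizing bundle uses no slack in either input: L/4 = K = y.
So L = 4·24 = 96 and K = 24.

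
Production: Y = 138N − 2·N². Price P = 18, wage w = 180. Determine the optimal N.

N* = 32

The marginal product of N is MP_N = 138 − 4N.
A price-taking firm hires until the value of the marginal product equals the wage: P·MP_N = w, so 18·(138 − 4N) = 180.
Then 138 − 4N = 10, giving N = 32.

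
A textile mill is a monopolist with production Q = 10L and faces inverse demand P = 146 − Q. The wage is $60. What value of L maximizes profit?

Marginal revenue from the inverse demand is MR = 146 − 2Q.
The marginal product is MP_L = 10.
A monopolist hires until marginal revenue product equals the wage: MR·MP_L = w.
(146 − 20L)·10 = 60, so L = 7.

L* = 7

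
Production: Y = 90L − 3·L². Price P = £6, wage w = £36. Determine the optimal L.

The marginal product of L is MP_L = 90 − 6L.
A price-taking firm hires until the value of the marginal product equals the wage: P·MP_L = w, so 6·(90 − 6L) = 36.
Then 90 − 6L = 6, giving L = 14.

L* = 14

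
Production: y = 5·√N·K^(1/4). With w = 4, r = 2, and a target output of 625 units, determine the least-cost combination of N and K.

N* = 625, K* = 625

Cost minimization requires the marginal rate of technical substitution to equal the input-price ratio: MP_N/MP_K = w/r.
Here MP_N/MP_K = (1/2)·(K/N)/(1/4) = 2·(K/N). Setting this equal to 4/2 = 2 gives K = N.
Substituting into y = 625: 5·N^(1/2)·(N)^(1/4) = 625.
Solving, N = 625 and K = 625.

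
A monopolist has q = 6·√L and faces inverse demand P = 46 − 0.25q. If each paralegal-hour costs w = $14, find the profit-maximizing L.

Marginal revenue from the inverse demand is MR = 46 − 0.5q.
The marginal product is MP_L = 3·L^(-1/2).
A monopolist hires until marginal revenue product equals the wage: MR·MP_L = w.
At L, q = 6·√L. Substituting and solving: (46 − 3·√L)·3·L^(-1/2) = 14 gives L = 36.

L* = 36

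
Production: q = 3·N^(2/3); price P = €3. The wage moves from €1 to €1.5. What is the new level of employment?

From P·MP_N = w with MP_N = 2·N^(-1/3), the labor demand is N(w) = (6/w)^(3).
At w = 1: N = 216. At w = 1.5: N = 64.

N* = 64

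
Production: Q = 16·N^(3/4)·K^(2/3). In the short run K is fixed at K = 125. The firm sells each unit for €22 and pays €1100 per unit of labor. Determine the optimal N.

With K = 125, MP_N = (3/4)·16·N^(-1/4)·125^(2/3) = 300·N^(-1/4).
Profit maximization for a price taker requires P·MP_N = w: 22·300·N^(-1/4) = 1100.
So N^(-1/4) = 1/6, which gives N = 1296.

N* = 1296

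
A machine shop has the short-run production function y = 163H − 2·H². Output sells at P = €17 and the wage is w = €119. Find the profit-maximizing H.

H* = 39

The marginal product of H is MP_H = 163 − 4H.
A price-taking firm hires until the value of the marginal product equals the wage: P·MP_H = w, so 17·(163 − 4H) = 119.
Then 163 − 4H = 7, giving H = 39.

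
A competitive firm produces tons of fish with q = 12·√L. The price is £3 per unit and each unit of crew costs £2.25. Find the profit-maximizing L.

L* = 64

MP_L = (1/2)·12·L^(-1/2) = 6·L^(-1/2).
Profit maximization for a price taker requires P·MP_L = w: 3·6·L^(-1/2) = 2.25.
So L^(-1/2) = 0.125, which gives L = 64.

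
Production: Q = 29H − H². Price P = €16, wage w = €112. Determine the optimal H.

The marginal product of H is MP_H = 29 − 2H.
A price-taking firm hires until the value of the marginal product equals the wage: P·MP_H = w, so 16·(29 − 2H) = 112.
Then 29 − 2H = 7, giving H = 11.

H* = 11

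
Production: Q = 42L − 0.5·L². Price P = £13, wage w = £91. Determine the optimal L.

L* = 35

The marginal product of L is MP_L = 42 − L.
A price-taking firm hires until the value of the marginal product equals the wage: P·MP_L = w, so 13·(42 − L) = 91.
Then 42 − L = 7, giving L = 35.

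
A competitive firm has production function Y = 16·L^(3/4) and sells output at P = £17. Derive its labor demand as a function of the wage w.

L(w) = (204/w)^(4)

MP_L = (3/4)·16·L^(-1/4) = 12·L^(-1/4).
Setting P·MP_L = w: 204·L^(-1/4) = w.
Solving for L: L^(-1/4) = w/204, so L = (204/w)^(4).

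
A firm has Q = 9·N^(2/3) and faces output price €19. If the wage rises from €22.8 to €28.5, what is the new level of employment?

From P·MP_N = w with MP_N = 6·N^(-1/3), the labor demand is N(w) = (114/w)^(3).
At w = 22.8: N = 125. At w = 28.5: N = 64.

N* = 64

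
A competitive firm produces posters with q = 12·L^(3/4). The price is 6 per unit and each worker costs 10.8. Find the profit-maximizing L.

L* = 625

MP_L = (3/4)·12·L^(-1/4) = 9·L^(-1/4).
Profit maximization for a price taker requires P·MP_L = w: 6·9·L^(-1/4) = 10.8.
So L^(-1/4) = 0.2, which gives L = 625.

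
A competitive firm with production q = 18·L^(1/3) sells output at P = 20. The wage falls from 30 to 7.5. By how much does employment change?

ΔL = 56

From P·MP_L = w with MP_L = 6·L^(-2/3), the labor demand is L(w) = (120/w)^(3/2).
At w = 30: L = 8. At w = 7.5: L = 64.
ΔL = 64 − 8 = 56.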